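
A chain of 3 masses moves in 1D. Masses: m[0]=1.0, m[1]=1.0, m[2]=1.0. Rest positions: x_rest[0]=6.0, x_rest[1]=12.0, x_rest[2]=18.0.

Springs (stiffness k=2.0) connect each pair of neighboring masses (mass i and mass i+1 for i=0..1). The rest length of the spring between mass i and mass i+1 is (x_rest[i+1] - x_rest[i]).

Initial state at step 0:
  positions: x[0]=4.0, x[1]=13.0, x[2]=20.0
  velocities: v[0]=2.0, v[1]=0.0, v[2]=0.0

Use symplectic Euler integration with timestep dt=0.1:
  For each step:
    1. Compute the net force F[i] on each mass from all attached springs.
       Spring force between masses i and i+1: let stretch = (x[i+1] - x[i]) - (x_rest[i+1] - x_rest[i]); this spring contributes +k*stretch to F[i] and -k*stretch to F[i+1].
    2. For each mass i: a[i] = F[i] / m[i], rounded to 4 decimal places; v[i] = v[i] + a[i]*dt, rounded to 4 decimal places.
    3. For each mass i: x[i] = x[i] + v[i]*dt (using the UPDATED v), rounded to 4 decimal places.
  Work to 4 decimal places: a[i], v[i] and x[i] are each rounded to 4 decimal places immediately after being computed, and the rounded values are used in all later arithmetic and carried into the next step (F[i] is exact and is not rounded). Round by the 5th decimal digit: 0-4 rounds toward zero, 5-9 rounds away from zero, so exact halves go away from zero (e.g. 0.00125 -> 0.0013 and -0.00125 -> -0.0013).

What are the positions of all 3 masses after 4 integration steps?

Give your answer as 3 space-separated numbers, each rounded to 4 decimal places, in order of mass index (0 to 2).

Answer: 5.3316 12.6736 19.7948

Derivation:
Step 0: x=[4.0000 13.0000 20.0000] v=[2.0000 0.0000 0.0000]
Step 1: x=[4.2600 12.9600 19.9800] v=[2.6000 -0.4000 -0.2000]
Step 2: x=[4.5740 12.8864 19.9396] v=[3.1400 -0.7360 -0.4040]
Step 3: x=[4.9343 12.7876 19.8781] v=[3.6025 -0.9878 -0.6146]
Step 4: x=[5.3316 12.6736 19.7948] v=[3.9732 -1.1404 -0.8327]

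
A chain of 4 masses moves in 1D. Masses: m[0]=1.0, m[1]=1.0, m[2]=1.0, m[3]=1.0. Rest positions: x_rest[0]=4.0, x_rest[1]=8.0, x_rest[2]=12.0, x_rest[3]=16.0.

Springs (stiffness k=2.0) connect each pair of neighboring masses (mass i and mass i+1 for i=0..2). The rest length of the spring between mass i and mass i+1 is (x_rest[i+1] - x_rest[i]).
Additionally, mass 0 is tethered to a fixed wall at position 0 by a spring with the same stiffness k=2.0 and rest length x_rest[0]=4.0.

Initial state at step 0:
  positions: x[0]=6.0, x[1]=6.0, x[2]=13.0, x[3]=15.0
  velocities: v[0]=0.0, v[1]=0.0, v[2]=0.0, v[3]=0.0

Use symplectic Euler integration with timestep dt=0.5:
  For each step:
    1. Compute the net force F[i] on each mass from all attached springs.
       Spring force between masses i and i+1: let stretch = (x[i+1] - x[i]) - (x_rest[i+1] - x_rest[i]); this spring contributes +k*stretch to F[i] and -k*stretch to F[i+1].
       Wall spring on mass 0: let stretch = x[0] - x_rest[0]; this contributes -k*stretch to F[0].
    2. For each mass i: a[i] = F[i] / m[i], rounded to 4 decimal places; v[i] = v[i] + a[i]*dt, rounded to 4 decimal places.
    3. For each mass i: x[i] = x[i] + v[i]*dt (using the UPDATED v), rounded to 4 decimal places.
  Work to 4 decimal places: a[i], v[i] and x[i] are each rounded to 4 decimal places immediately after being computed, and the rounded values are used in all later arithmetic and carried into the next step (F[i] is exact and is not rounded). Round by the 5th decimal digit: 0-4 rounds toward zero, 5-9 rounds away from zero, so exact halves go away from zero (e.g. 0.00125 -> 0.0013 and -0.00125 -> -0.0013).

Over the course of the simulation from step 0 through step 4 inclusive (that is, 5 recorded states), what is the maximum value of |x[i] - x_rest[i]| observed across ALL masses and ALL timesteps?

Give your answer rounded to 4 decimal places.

Step 0: x=[6.0000 6.0000 13.0000 15.0000] v=[0.0000 0.0000 0.0000 0.0000]
Step 1: x=[3.0000 9.5000 10.5000 16.0000] v=[-6.0000 7.0000 -5.0000 2.0000]
Step 2: x=[1.7500 10.2500 10.2500 16.2500] v=[-2.5000 1.5000 -0.5000 0.5000]
Step 3: x=[3.8750 6.7500 13.0000 15.5000] v=[4.2500 -7.0000 5.5000 -1.5000]
Step 4: x=[5.5000 4.9375 13.8750 15.5000] v=[3.2500 -3.6250 1.7500 0.0000]
Max displacement = 3.0625

Answer: 3.0625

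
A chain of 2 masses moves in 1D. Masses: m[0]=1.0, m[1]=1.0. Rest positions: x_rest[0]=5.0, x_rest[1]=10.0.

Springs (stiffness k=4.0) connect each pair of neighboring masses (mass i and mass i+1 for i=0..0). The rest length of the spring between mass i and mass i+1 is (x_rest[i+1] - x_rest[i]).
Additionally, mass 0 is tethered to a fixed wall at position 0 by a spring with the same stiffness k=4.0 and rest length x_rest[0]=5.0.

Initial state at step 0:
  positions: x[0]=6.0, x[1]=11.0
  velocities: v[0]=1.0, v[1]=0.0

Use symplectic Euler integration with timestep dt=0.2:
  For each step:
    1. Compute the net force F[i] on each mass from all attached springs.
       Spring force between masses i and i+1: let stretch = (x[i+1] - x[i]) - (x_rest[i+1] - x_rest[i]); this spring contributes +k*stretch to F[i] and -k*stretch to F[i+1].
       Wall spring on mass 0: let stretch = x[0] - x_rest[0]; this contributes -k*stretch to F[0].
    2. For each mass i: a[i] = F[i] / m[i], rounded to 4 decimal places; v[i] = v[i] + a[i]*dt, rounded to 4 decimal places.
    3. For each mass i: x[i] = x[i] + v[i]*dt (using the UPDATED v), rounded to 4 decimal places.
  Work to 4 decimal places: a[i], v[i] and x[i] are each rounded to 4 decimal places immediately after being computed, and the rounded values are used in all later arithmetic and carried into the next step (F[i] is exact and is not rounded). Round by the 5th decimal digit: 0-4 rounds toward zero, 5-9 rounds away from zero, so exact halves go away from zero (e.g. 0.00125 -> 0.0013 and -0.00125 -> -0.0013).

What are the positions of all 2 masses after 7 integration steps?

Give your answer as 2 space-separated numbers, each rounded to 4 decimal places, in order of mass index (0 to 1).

Answer: 4.8467 10.1285

Derivation:
Step 0: x=[6.0000 11.0000] v=[1.0000 0.0000]
Step 1: x=[6.0400 11.0000] v=[0.2000 0.0000]
Step 2: x=[5.9072 11.0064] v=[-0.6640 0.0320]
Step 3: x=[5.6451 10.9969] v=[-1.3104 -0.0474]
Step 4: x=[5.3361 10.9311] v=[-1.5450 -0.3288]
Step 5: x=[5.0685 10.7701] v=[-1.3379 -0.8048]
Step 6: x=[4.9022 10.4969] v=[-0.8314 -1.3661]
Step 7: x=[4.8467 10.1285] v=[-0.2774 -1.8419]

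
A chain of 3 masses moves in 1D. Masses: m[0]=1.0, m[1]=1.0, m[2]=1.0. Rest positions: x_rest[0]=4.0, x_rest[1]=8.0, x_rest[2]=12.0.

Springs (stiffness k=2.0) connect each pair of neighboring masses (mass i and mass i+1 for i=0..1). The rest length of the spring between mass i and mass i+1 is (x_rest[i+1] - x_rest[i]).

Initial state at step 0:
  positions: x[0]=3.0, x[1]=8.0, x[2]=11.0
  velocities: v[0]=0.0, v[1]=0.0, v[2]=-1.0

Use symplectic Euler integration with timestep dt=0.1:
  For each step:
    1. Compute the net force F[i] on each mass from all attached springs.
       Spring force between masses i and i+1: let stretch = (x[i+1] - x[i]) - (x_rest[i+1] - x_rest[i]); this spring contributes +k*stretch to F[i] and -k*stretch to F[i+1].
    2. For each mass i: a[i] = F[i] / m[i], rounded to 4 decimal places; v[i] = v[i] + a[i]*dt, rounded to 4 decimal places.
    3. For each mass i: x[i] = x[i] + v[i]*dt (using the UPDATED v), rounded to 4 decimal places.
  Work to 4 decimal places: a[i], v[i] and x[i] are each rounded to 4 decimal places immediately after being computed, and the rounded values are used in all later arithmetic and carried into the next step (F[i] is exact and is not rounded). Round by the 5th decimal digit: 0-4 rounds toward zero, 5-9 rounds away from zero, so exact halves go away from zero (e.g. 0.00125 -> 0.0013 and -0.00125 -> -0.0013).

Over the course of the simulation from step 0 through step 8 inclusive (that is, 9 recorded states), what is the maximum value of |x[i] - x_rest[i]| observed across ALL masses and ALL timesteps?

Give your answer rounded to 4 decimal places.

Step 0: x=[3.0000 8.0000 11.0000] v=[0.0000 0.0000 -1.0000]
Step 1: x=[3.0200 7.9600 10.9200] v=[0.2000 -0.4000 -0.8000]
Step 2: x=[3.0588 7.8804 10.8608] v=[0.3880 -0.7960 -0.5920]
Step 3: x=[3.1140 7.7640 10.8220] v=[0.5523 -1.1642 -0.3881]
Step 4: x=[3.1822 7.6157 10.8020] v=[0.6823 -1.4826 -0.1997]
Step 5: x=[3.2591 7.4425 10.7983] v=[0.7690 -1.7320 -0.0370]
Step 6: x=[3.3397 7.2528 10.8075] v=[0.8057 -1.8975 0.0918]
Step 7: x=[3.4185 7.0559 10.8256] v=[0.7883 -1.9692 0.1809]
Step 8: x=[3.4901 6.8616 10.8483] v=[0.7158 -1.9427 0.2270]
Max displacement = 1.2017

Answer: 1.2017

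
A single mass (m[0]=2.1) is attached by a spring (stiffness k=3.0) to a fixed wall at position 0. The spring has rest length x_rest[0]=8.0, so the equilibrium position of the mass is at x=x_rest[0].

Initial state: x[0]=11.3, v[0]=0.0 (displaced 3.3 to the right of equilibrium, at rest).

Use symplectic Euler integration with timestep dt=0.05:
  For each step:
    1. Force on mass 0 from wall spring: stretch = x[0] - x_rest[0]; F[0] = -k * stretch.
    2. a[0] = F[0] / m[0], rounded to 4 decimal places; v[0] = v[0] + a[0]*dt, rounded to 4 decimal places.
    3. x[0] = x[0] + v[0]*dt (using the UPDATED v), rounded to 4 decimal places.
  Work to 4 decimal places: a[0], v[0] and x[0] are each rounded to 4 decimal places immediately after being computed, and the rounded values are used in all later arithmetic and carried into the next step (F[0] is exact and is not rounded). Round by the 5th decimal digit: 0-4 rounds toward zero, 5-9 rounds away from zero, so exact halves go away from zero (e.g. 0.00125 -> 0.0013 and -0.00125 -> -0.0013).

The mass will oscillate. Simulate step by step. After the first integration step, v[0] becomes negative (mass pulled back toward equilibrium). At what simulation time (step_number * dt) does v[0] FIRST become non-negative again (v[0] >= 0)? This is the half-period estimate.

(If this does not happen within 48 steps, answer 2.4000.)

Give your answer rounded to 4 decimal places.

Step 0: x=[11.3000] v=[0.0000]
Step 1: x=[11.2882] v=[-0.2357]
Step 2: x=[11.2647] v=[-0.4706]
Step 3: x=[11.2295] v=[-0.7038]
Step 4: x=[11.1828] v=[-0.9345]
Step 5: x=[11.1247] v=[-1.1618]
Step 6: x=[11.0555] v=[-1.3850]
Step 7: x=[10.9753] v=[-1.6033]
Step 8: x=[10.8845] v=[-1.8158]
Step 9: x=[10.7834] v=[-2.0218]
Step 10: x=[10.6724] v=[-2.2206]
Step 11: x=[10.5518] v=[-2.4115]
Step 12: x=[10.4221] v=[-2.5938]
Step 13: x=[10.2838] v=[-2.7668]
Step 14: x=[10.1373] v=[-2.9299]
Step 15: x=[9.9832] v=[-3.0826]
Step 16: x=[9.8220] v=[-3.2243]
Step 17: x=[9.6543] v=[-3.3544]
Step 18: x=[9.4807] v=[-3.4726]
Step 19: x=[9.3018] v=[-3.5784]
Step 20: x=[9.1182] v=[-3.6714]
Step 21: x=[8.9306] v=[-3.7513]
Step 22: x=[8.7397] v=[-3.8178]
Step 23: x=[8.5462] v=[-3.8706]
Step 24: x=[8.3507] v=[-3.9096]
Step 25: x=[8.1540] v=[-3.9347]
Step 26: x=[7.9567] v=[-3.9457]
Step 27: x=[7.7596] v=[-3.9426]
Step 28: x=[7.5633] v=[-3.9254]
Step 29: x=[7.3686] v=[-3.8942]
Step 30: x=[7.1761] v=[-3.8491]
Step 31: x=[6.9866] v=[-3.7903]
Step 32: x=[6.8007] v=[-3.7179]
Step 33: x=[6.6191] v=[-3.6322]
Step 34: x=[6.4424] v=[-3.5336]
Step 35: x=[6.2713] v=[-3.4223]
Step 36: x=[6.1064] v=[-3.2988]
Step 37: x=[5.9482] v=[-3.1635]
Step 38: x=[5.7974] v=[-3.0169]
Step 39: x=[5.6544] v=[-2.8596]
Step 40: x=[5.5198] v=[-2.6921]
Step 41: x=[5.3941] v=[-2.5149]
Step 42: x=[5.2777] v=[-2.3288]
Step 43: x=[5.1710] v=[-2.1344]
Step 44: x=[5.0744] v=[-1.9323]
Step 45: x=[4.9882] v=[-1.7233]
Step 46: x=[4.9128] v=[-1.5082]
Step 47: x=[4.8484] v=[-1.2877]
Step 48: x=[4.7953] v=[-1.0626]
v[0] did not become non-negative within 48 steps; using fallback time=2.4000

Answer: 2.4000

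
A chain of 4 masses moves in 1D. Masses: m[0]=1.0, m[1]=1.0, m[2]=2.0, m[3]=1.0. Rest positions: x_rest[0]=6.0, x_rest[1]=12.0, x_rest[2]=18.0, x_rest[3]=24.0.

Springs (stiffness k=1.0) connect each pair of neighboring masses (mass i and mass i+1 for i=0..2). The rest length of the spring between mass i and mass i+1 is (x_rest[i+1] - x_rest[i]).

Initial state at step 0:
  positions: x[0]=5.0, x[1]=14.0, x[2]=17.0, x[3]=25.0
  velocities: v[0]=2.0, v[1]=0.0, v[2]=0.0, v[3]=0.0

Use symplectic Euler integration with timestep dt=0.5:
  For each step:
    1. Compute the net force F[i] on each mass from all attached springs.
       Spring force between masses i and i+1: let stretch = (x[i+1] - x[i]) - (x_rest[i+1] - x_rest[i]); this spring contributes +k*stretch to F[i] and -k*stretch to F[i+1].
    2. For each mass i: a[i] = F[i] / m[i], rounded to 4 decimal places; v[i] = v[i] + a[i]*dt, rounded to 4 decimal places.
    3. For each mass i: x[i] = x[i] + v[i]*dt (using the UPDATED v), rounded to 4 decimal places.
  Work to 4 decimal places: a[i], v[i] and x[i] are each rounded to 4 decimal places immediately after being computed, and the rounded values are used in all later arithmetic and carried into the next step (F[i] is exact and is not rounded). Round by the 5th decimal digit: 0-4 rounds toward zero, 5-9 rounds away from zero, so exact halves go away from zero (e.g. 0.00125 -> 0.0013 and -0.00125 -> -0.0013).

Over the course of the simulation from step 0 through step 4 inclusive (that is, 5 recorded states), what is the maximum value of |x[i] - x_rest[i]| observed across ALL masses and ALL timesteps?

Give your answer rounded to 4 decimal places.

Answer: 3.2266

Derivation:
Step 0: x=[5.0000 14.0000 17.0000 25.0000] v=[2.0000 0.0000 0.0000 0.0000]
Step 1: x=[6.7500 12.5000 17.6250 24.5000] v=[3.5000 -3.0000 1.2500 -1.0000]
Step 2: x=[8.4375 10.8438 18.4688 23.7813] v=[3.3750 -3.3125 1.6875 -1.4375]
Step 3: x=[9.2266 10.4922 19.0235 23.2344] v=[1.5782 -0.7032 1.1094 -1.0938]
Step 4: x=[8.8321 11.9571 19.0382 23.1348] v=[-0.7890 2.9297 0.0293 -0.1993]
Max displacement = 3.2266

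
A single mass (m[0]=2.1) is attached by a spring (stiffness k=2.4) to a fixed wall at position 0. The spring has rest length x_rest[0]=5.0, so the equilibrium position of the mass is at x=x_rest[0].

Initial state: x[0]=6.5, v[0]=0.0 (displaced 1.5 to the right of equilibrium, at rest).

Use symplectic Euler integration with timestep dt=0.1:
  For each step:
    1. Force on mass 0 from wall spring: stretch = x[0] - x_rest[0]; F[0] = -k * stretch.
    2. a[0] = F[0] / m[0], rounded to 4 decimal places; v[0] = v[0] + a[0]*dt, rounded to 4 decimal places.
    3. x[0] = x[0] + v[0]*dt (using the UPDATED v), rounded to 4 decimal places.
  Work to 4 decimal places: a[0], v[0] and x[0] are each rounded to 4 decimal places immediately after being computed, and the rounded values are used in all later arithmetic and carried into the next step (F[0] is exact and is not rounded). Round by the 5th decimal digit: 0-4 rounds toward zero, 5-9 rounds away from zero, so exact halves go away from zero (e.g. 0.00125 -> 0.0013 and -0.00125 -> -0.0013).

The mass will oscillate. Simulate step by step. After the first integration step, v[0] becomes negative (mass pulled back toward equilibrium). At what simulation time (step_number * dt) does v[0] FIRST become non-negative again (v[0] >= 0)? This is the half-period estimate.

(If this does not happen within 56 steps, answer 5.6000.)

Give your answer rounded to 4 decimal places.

Answer: 3.0000

Derivation:
Step 0: x=[6.5000] v=[0.0000]
Step 1: x=[6.4829] v=[-0.1714]
Step 2: x=[6.4488] v=[-0.3409]
Step 3: x=[6.3982] v=[-0.5065]
Step 4: x=[6.3316] v=[-0.6663]
Step 5: x=[6.2498] v=[-0.8185]
Step 6: x=[6.1537] v=[-0.9613]
Step 7: x=[6.0444] v=[-1.0932]
Step 8: x=[5.9231] v=[-1.2126]
Step 9: x=[5.7913] v=[-1.3181]
Step 10: x=[5.6505] v=[-1.4085]
Step 11: x=[5.5022] v=[-1.4828]
Step 12: x=[5.3482] v=[-1.5402]
Step 13: x=[5.1902] v=[-1.5800]
Step 14: x=[5.0300] v=[-1.6017]
Step 15: x=[4.8695] v=[-1.6051]
Step 16: x=[4.7105] v=[-1.5902]
Step 17: x=[4.5548] v=[-1.5571]
Step 18: x=[4.4042] v=[-1.5062]
Step 19: x=[4.2604] v=[-1.4381]
Step 20: x=[4.1250] v=[-1.3536]
Step 21: x=[3.9996] v=[-1.2536]
Step 22: x=[3.8857] v=[-1.1393]
Step 23: x=[3.7845] v=[-1.0120]
Step 24: x=[3.6972] v=[-0.8731]
Step 25: x=[3.6248] v=[-0.7242]
Step 26: x=[3.5681] v=[-0.5670]
Step 27: x=[3.5278] v=[-0.4034]
Step 28: x=[3.5043] v=[-0.2352]
Step 29: x=[3.4979] v=[-0.0643]
Step 30: x=[3.5086] v=[0.1074]
First v>=0 after going negative at step 30, time=3.0000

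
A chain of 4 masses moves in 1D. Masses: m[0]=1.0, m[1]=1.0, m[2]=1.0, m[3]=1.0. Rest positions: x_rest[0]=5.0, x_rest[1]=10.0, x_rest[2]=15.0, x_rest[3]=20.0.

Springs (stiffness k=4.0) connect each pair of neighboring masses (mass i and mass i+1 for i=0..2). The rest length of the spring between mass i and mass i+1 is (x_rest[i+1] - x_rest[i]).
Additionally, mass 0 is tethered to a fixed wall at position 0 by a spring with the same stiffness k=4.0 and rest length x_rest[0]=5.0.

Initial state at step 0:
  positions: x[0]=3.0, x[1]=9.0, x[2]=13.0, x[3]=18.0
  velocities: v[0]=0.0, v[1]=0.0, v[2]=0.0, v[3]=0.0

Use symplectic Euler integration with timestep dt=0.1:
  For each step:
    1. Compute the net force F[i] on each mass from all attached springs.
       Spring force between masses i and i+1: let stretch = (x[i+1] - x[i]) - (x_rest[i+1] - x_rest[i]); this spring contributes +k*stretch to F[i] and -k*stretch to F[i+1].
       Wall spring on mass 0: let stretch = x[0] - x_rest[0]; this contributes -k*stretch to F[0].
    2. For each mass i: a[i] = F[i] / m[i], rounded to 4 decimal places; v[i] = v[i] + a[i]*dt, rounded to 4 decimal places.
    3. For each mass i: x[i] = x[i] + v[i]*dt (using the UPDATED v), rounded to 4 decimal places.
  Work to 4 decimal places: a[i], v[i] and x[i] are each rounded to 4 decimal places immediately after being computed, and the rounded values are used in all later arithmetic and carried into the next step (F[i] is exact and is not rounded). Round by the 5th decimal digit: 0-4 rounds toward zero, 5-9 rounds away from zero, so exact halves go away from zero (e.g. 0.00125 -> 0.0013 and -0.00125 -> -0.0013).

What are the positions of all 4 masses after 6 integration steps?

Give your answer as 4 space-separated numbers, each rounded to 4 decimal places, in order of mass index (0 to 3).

Step 0: x=[3.0000 9.0000 13.0000 18.0000] v=[0.0000 0.0000 0.0000 0.0000]
Step 1: x=[3.1200 8.9200 13.0400 18.0000] v=[1.2000 -0.8000 0.4000 0.0000]
Step 2: x=[3.3472 8.7728 13.1136 18.0016] v=[2.2720 -1.4720 0.7360 0.0160]
Step 3: x=[3.6575 8.5822 13.2091 18.0077] v=[3.1034 -1.9059 0.9549 0.0608]
Step 4: x=[4.0185 8.3797 13.3115 18.0218] v=[3.6103 -2.0250 1.0236 0.1414]
Step 5: x=[4.3932 8.2000 13.4050 18.0475] v=[3.7474 -1.7968 0.9350 0.2573]
Step 6: x=[4.7445 8.0763 13.4760 18.0875] v=[3.5128 -1.2375 0.7100 0.4003]

Answer: 4.7445 8.0763 13.4760 18.0875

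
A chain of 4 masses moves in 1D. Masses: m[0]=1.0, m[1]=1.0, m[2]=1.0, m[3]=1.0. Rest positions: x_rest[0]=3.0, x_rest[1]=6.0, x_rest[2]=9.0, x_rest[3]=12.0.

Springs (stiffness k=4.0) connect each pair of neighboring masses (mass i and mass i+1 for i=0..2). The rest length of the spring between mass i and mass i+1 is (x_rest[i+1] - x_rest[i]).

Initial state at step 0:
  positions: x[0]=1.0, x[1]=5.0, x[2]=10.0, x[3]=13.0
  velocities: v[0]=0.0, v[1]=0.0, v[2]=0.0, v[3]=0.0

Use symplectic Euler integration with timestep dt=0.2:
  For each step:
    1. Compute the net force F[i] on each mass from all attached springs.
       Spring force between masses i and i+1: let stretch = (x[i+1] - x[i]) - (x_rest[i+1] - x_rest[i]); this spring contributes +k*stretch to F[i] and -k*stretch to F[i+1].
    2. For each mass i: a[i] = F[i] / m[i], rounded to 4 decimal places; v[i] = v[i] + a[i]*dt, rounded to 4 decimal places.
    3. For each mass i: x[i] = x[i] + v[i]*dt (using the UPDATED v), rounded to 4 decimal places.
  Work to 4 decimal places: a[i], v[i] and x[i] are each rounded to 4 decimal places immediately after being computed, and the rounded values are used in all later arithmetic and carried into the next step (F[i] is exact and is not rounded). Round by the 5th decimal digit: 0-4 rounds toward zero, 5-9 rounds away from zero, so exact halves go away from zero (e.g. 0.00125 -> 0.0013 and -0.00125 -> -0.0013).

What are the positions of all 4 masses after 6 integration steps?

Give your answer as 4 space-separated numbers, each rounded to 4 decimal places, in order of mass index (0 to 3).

Step 0: x=[1.0000 5.0000 10.0000 13.0000] v=[0.0000 0.0000 0.0000 0.0000]
Step 1: x=[1.1600 5.1600 9.6800 13.0000] v=[0.8000 0.8000 -1.6000 0.0000]
Step 2: x=[1.4800 5.4032 9.1680 12.9488] v=[1.6000 1.2160 -2.5600 -0.2560]
Step 3: x=[1.9477 5.6211 8.6586 12.7727] v=[2.3386 1.0893 -2.5472 -0.8806]
Step 4: x=[2.5232 5.7372 8.3214 12.4183] v=[2.8773 0.5806 -1.6859 -1.7719]
Step 5: x=[3.1329 5.7526 8.2263 11.8884] v=[3.0485 0.0768 -0.4757 -2.6494]
Step 6: x=[3.6818 5.7446 8.3213 11.2526] v=[2.7443 -0.0400 0.4750 -3.1791]

Answer: 3.6818 5.7446 8.3213 11.2526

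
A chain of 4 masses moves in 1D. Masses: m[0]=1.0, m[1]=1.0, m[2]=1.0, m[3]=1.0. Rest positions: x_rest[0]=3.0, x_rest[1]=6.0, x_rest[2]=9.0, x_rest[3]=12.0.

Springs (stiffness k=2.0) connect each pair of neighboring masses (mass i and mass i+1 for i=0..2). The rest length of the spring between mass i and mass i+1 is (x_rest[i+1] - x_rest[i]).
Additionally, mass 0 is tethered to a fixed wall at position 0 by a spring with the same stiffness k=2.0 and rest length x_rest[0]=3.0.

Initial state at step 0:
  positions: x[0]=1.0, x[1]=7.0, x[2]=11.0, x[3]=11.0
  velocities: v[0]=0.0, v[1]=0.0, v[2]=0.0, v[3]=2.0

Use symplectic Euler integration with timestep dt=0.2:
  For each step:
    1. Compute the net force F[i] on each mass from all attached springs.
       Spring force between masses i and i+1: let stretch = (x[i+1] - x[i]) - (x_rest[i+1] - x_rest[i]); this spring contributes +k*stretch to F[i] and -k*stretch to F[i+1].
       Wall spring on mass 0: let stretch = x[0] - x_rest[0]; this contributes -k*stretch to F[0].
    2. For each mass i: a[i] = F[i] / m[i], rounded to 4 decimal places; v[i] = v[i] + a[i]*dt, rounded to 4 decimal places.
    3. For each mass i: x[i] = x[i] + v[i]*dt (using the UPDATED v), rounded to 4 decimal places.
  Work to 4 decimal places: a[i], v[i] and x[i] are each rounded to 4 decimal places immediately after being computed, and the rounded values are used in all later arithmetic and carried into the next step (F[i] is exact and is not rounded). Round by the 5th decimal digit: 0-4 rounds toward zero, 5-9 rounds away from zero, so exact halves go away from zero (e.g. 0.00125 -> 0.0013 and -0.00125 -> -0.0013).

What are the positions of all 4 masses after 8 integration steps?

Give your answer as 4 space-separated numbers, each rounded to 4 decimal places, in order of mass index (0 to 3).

Answer: 4.8933 5.8813 8.9078 14.8678

Derivation:
Step 0: x=[1.0000 7.0000 11.0000 11.0000] v=[0.0000 0.0000 0.0000 2.0000]
Step 1: x=[1.4000 6.8400 10.6800 11.6400] v=[2.0000 -0.8000 -1.6000 3.2000]
Step 2: x=[2.1232 6.5520 10.1296 12.4432] v=[3.6160 -1.4400 -2.7520 4.0160]
Step 3: x=[3.0308 6.1959 9.4781 13.3013] v=[4.5382 -1.7805 -3.2576 4.2906]
Step 4: x=[3.9492 5.8492 8.8699 14.0936] v=[4.5919 -1.7337 -3.0412 3.9613]
Step 5: x=[4.7036 5.5921 8.4379 14.7080] v=[3.7722 -1.2854 -2.1600 3.0718]
Step 6: x=[5.1528 5.4916 8.2798 15.0608] v=[2.2462 -0.5025 -0.7903 1.7638]
Step 7: x=[5.2169 5.5871 8.4412 15.1111] v=[0.3206 0.4773 0.8068 0.2514]
Step 8: x=[4.8933 5.8813 8.9078 14.8678] v=[-1.6181 1.4709 2.3331 -1.2166]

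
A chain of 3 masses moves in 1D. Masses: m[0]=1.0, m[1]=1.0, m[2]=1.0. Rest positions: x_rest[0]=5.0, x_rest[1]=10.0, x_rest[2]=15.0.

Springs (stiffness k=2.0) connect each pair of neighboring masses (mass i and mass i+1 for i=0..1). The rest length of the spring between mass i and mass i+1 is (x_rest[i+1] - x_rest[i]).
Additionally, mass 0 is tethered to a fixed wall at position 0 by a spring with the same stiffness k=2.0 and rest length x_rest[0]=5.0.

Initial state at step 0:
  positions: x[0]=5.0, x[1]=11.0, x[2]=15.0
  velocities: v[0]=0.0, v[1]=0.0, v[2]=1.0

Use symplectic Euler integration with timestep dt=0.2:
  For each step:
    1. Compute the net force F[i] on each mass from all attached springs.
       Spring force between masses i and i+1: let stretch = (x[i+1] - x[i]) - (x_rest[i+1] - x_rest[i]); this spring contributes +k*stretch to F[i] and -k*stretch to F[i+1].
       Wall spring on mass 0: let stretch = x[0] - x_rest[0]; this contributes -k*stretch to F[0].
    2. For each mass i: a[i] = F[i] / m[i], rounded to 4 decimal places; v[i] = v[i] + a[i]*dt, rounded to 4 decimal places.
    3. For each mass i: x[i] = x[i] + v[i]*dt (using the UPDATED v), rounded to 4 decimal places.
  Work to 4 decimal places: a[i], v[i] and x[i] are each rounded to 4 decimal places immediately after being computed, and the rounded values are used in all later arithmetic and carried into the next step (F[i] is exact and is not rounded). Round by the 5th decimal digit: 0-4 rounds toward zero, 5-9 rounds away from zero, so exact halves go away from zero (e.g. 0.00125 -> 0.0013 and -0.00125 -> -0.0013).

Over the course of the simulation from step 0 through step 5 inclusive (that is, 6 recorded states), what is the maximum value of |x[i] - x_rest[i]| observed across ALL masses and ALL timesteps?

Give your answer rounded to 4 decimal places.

Answer: 1.3768

Derivation:
Step 0: x=[5.0000 11.0000 15.0000] v=[0.0000 0.0000 1.0000]
Step 1: x=[5.0800 10.8400 15.2800] v=[0.4000 -0.8000 1.4000]
Step 2: x=[5.2144 10.5744 15.6048] v=[0.6720 -1.3280 1.6240]
Step 3: x=[5.3604 10.2824 15.9272] v=[0.7302 -1.4598 1.6118]
Step 4: x=[5.4714 10.0483 16.1980] v=[0.5548 -1.1707 1.3539]
Step 5: x=[5.5108 9.9400 16.3768] v=[0.1970 -0.5416 0.8940]
Max displacement = 1.3768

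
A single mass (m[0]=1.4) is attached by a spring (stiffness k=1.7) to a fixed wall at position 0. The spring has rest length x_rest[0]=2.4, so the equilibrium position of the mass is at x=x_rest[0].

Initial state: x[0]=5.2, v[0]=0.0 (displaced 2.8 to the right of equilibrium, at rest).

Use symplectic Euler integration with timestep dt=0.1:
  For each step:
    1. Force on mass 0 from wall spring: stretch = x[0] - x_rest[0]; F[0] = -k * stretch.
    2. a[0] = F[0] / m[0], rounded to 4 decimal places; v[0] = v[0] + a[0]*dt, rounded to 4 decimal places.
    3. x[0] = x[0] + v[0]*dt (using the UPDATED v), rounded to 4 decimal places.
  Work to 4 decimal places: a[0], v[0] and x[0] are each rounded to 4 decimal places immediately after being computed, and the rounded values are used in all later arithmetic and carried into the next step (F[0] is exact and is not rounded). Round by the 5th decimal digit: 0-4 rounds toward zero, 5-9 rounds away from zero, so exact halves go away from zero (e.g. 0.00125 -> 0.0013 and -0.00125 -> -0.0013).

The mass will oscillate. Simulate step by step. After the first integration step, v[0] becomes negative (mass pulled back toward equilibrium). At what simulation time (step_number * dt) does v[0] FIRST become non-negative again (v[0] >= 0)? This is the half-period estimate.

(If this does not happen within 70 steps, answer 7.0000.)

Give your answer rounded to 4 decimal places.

Step 0: x=[5.2000] v=[0.0000]
Step 1: x=[5.1660] v=[-0.3400]
Step 2: x=[5.0984] v=[-0.6759]
Step 3: x=[4.9980] v=[-1.0036]
Step 4: x=[4.8661] v=[-1.3191]
Step 5: x=[4.7042] v=[-1.6186]
Step 6: x=[4.5144] v=[-1.8984]
Step 7: x=[4.2989] v=[-2.1552]
Step 8: x=[4.0603] v=[-2.3858]
Step 9: x=[3.8016] v=[-2.5874]
Step 10: x=[3.5258] v=[-2.7576]
Step 11: x=[3.2364] v=[-2.8943]
Step 12: x=[2.9368] v=[-2.9959]
Step 13: x=[2.6307] v=[-3.0611]
Step 14: x=[2.3218] v=[-3.0891]
Step 15: x=[2.0138] v=[-3.0796]
Step 16: x=[1.7105] v=[-3.0327]
Step 17: x=[1.4156] v=[-2.9490]
Step 18: x=[1.1327] v=[-2.8295]
Step 19: x=[0.8651] v=[-2.6756]
Step 20: x=[0.6162] v=[-2.4892]
Step 21: x=[0.3889] v=[-2.2726]
Step 22: x=[0.1861] v=[-2.0284]
Step 23: x=[0.0101] v=[-1.7596]
Step 24: x=[-0.1368] v=[-1.4694]
Step 25: x=[-0.2529] v=[-1.1614]
Step 26: x=[-0.3368] v=[-0.8393]
Step 27: x=[-0.3875] v=[-0.5070]
Step 28: x=[-0.4044] v=[-0.1685]
Step 29: x=[-0.3872] v=[0.1720]
First v>=0 after going negative at step 29, time=2.9000

Answer: 2.9000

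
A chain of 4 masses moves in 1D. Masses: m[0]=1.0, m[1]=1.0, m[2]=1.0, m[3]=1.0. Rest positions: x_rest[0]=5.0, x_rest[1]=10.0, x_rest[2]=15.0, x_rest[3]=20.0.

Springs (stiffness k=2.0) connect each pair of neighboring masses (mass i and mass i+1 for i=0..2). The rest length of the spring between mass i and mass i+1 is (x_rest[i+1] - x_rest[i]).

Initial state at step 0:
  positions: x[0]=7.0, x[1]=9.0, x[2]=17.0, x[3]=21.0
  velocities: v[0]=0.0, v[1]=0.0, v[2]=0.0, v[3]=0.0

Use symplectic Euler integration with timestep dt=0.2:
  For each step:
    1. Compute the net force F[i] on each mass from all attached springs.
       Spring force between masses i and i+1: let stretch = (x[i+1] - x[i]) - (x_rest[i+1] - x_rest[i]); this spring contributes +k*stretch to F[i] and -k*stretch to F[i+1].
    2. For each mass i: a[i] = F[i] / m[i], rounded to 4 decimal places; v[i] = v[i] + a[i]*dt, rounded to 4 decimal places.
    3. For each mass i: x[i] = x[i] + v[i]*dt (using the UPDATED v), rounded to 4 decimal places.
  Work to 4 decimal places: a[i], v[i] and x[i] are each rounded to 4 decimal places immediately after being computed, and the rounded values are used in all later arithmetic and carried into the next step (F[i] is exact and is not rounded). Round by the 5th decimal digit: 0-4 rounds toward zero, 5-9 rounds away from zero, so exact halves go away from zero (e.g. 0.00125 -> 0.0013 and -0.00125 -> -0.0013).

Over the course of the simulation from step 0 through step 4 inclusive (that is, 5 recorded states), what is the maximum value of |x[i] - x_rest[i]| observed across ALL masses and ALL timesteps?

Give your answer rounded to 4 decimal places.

Step 0: x=[7.0000 9.0000 17.0000 21.0000] v=[0.0000 0.0000 0.0000 0.0000]
Step 1: x=[6.7600 9.4800 16.6800 21.0800] v=[-1.2000 2.4000 -1.6000 0.4000]
Step 2: x=[6.3376 10.3184 16.1360 21.2080] v=[-2.1120 4.1920 -2.7200 0.6400]
Step 3: x=[5.8337 11.3037 15.5324 21.3302] v=[-2.5197 4.9267 -3.0182 0.6112]
Step 4: x=[5.3674 12.1897 15.0543 21.3886] v=[-2.3317 4.4302 -2.3906 0.2921]
Max displacement = 2.1897

Answer: 2.1897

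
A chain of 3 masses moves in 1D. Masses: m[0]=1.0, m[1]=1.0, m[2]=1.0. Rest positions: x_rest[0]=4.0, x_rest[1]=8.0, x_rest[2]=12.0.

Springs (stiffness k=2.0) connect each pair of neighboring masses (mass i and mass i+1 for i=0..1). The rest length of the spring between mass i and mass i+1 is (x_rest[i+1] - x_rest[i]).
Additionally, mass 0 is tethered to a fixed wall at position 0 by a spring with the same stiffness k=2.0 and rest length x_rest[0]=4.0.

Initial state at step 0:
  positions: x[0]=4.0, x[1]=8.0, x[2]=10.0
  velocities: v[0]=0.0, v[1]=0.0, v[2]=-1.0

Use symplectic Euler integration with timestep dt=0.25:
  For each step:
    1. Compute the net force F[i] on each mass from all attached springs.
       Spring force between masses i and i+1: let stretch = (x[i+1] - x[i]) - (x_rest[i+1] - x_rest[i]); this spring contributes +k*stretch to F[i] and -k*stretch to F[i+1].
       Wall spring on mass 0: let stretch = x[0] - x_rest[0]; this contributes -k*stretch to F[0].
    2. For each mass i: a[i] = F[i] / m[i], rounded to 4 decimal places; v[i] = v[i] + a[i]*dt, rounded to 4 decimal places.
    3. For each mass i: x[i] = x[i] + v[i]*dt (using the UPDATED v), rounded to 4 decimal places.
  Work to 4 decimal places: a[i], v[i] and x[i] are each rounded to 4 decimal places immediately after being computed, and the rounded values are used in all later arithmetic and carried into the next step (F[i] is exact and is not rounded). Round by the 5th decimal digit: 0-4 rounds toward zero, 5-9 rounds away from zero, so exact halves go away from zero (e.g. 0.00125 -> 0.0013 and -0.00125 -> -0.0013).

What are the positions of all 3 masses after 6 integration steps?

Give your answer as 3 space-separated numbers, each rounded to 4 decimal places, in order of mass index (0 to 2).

Answer: 2.9363 6.3378 11.4712

Derivation:
Step 0: x=[4.0000 8.0000 10.0000] v=[0.0000 0.0000 -1.0000]
Step 1: x=[4.0000 7.7500 10.0000] v=[0.0000 -1.0000 0.0000]
Step 2: x=[3.9688 7.3125 10.2188] v=[-0.1250 -1.7500 0.8750]
Step 3: x=[3.8594 6.8203 10.5743] v=[-0.4376 -1.9687 1.4219]
Step 4: x=[3.6377 6.4273 10.9605] v=[-0.8869 -1.5722 1.5449]
Step 5: x=[3.3100 6.2522 11.2801] v=[-1.3110 -0.7004 1.2783]
Step 6: x=[2.9363 6.3378 11.4712] v=[-1.4949 0.3425 0.7644]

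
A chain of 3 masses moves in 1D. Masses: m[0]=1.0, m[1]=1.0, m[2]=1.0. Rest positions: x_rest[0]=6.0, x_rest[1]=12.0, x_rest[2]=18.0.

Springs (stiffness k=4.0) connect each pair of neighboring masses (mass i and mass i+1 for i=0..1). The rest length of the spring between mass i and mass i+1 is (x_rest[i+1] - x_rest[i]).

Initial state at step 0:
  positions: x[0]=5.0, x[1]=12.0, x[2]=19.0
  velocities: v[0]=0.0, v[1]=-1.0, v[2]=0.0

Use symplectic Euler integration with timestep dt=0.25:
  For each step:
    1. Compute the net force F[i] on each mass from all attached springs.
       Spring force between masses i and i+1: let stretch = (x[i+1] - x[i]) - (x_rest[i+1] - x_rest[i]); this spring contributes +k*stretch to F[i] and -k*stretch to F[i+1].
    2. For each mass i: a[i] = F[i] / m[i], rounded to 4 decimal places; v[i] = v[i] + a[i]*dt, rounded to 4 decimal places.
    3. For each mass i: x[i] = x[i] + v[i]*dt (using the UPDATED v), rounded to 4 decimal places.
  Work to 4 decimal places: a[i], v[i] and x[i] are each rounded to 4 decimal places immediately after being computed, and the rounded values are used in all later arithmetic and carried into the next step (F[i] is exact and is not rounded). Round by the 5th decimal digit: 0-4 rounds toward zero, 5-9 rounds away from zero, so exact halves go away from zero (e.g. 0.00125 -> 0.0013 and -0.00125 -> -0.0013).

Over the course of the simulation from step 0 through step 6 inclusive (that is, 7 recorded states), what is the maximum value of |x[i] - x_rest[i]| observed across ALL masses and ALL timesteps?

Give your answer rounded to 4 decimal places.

Step 0: x=[5.0000 12.0000 19.0000] v=[0.0000 -1.0000 0.0000]
Step 1: x=[5.2500 11.7500 18.7500] v=[1.0000 -1.0000 -1.0000]
Step 2: x=[5.6250 11.6250 18.2500] v=[1.5000 -0.5000 -2.0000]
Step 3: x=[6.0000 11.6563 17.5938] v=[1.5000 0.1250 -2.6250]
Step 4: x=[6.2891 11.7579 16.9532] v=[1.1563 0.4062 -2.5625]
Step 5: x=[6.4454 11.7911 16.5138] v=[0.6251 0.1327 -1.7578]
Step 6: x=[6.4381 11.6685 16.3937] v=[-0.0292 -0.4903 -0.4805]
Max displacement = 1.6063

Answer: 1.6063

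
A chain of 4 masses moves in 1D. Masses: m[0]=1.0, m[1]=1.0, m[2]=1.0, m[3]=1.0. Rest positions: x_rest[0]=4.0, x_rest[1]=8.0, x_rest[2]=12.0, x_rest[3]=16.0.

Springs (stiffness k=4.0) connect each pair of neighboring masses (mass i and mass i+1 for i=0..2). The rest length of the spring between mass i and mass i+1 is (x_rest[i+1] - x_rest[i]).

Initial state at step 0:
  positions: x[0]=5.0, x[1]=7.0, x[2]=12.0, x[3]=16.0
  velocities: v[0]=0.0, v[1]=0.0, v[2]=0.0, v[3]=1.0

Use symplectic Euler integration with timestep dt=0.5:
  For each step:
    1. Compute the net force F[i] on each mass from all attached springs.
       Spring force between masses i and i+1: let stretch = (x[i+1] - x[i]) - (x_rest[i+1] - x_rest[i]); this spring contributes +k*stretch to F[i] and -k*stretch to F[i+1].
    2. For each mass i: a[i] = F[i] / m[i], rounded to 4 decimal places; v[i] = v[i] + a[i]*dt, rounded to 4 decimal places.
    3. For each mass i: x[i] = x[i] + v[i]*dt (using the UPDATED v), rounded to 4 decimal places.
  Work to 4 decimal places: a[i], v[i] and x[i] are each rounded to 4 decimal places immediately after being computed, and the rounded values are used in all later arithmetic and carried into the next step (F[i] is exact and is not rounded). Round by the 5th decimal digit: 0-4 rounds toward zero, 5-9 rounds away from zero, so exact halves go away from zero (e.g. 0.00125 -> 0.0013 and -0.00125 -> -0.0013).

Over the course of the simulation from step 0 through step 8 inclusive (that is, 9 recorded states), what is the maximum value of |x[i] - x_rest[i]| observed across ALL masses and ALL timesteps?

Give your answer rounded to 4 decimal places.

Step 0: x=[5.0000 7.0000 12.0000 16.0000] v=[0.0000 0.0000 0.0000 1.0000]
Step 1: x=[3.0000 10.0000 11.0000 16.5000] v=[-4.0000 6.0000 -2.0000 1.0000]
Step 2: x=[4.0000 7.0000 14.5000 15.5000] v=[2.0000 -6.0000 7.0000 -2.0000]
Step 3: x=[4.0000 8.5000 11.5000 17.5000] v=[0.0000 3.0000 -6.0000 4.0000]
Step 4: x=[4.5000 8.5000 11.5000 17.5000] v=[1.0000 0.0000 0.0000 0.0000]
Step 5: x=[5.0000 7.5000 14.5000 15.5000] v=[1.0000 -2.0000 6.0000 -4.0000]
Step 6: x=[4.0000 11.0000 11.5000 16.5000] v=[-2.0000 7.0000 -6.0000 2.0000]
Step 7: x=[6.0000 8.0000 13.0000 16.5000] v=[4.0000 -6.0000 3.0000 0.0000]
Step 8: x=[6.0000 8.0000 13.0000 17.0000] v=[0.0000 0.0000 0.0000 1.0000]
Max displacement = 3.0000

Answer: 3.0000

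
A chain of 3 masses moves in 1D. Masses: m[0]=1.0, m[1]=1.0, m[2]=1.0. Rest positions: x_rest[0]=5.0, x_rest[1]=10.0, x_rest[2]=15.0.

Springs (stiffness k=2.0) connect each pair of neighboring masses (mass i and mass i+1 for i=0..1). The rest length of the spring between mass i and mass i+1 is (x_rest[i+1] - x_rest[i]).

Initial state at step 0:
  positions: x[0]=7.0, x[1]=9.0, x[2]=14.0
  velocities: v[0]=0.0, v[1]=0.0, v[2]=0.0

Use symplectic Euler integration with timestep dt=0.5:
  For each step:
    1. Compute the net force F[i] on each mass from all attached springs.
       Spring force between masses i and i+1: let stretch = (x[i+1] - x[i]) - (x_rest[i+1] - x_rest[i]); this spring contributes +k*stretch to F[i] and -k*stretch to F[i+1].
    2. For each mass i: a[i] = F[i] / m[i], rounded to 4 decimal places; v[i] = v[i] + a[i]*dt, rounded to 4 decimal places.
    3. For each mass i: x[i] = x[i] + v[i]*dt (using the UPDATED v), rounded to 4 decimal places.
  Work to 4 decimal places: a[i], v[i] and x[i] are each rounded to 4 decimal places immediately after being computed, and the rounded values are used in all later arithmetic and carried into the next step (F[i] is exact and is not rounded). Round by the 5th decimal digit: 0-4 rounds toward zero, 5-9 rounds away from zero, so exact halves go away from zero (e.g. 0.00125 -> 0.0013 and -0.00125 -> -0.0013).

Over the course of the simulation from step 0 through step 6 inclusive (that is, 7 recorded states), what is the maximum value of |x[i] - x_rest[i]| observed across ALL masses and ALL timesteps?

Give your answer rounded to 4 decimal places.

Answer: 2.1875

Derivation:
Step 0: x=[7.0000 9.0000 14.0000] v=[0.0000 0.0000 0.0000]
Step 1: x=[5.5000 10.5000 14.0000] v=[-3.0000 3.0000 0.0000]
Step 2: x=[4.0000 11.2500 14.7500] v=[-3.0000 1.5000 1.5000]
Step 3: x=[3.6250 10.1250 16.2500] v=[-0.7500 -2.2500 3.0000]
Step 4: x=[4.0000 8.8125 17.1875] v=[0.7500 -2.6250 1.8750]
Step 5: x=[4.2813 9.2813 16.4375] v=[0.5625 0.9375 -1.5000]
Step 6: x=[4.5626 10.8282 14.6094] v=[0.5625 3.0937 -3.6562]
Max displacement = 2.1875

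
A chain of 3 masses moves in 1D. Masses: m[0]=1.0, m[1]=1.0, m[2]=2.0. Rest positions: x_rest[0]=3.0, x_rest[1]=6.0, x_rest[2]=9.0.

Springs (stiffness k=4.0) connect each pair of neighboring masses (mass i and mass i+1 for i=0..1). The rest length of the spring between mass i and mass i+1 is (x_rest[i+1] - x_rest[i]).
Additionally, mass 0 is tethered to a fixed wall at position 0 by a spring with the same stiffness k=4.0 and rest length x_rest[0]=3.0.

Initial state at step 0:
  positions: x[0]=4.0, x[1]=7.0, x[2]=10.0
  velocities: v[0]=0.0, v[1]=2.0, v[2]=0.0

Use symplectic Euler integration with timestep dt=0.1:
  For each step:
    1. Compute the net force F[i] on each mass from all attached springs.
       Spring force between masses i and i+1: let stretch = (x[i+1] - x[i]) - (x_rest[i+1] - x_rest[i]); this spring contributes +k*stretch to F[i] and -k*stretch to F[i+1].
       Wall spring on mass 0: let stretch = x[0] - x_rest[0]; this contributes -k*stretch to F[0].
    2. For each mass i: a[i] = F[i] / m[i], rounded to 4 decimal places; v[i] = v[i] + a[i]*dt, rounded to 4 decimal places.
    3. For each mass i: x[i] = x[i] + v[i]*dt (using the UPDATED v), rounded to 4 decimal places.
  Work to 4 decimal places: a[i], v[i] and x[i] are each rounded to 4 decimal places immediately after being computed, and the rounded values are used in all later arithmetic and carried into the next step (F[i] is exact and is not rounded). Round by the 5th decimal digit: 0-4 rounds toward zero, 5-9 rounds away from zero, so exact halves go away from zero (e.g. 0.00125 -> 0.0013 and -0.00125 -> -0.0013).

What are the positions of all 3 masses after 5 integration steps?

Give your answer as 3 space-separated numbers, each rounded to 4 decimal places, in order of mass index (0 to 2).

Answer: 3.6379 7.6662 10.0712

Derivation:
Step 0: x=[4.0000 7.0000 10.0000] v=[0.0000 2.0000 0.0000]
Step 1: x=[3.9600 7.2000 10.0000] v=[-0.4000 2.0000 0.0000]
Step 2: x=[3.8912 7.3824 10.0040] v=[-0.6880 1.8240 0.0400]
Step 3: x=[3.8064 7.5300 10.0156] v=[-0.8480 1.4762 0.1157]
Step 4: x=[3.7183 7.6281 10.0375] v=[-0.8811 0.9810 0.2186]
Step 5: x=[3.6379 7.6662 10.0712] v=[-0.8045 0.3808 0.3367]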